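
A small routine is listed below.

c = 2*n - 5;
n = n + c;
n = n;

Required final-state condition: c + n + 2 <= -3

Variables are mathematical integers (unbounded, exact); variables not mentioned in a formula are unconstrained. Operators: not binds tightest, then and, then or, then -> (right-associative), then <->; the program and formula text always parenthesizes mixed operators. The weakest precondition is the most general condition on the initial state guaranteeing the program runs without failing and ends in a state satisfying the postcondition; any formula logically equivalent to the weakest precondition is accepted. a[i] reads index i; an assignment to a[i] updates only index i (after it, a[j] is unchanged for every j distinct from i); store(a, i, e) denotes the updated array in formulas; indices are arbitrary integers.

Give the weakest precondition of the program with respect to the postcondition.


Working backward. After the program, the postcondition c + n + 2 <= -3 must hold; in canonical form it is c + n <= -5.
Before n := n: c + n <= -5
Before n := n + c: 2*c + n <= -5
Before c := 2*n - 5: 5*n <= 5
Answer: WP = 5*n <= 5


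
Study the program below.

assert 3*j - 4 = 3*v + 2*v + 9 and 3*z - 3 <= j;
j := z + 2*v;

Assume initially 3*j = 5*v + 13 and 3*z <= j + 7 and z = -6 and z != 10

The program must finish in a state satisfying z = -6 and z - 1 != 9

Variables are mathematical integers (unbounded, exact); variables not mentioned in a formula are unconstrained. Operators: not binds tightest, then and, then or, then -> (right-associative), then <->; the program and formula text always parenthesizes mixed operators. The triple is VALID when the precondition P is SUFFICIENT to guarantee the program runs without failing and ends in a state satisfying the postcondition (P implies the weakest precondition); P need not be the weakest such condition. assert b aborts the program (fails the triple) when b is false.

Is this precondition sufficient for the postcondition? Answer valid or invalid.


Working backward. After the program, the postcondition z = -6 and z - 1 != 9 must hold; in canonical form it is z = -6 and z != 10.
Before j := z + 2*v: z = -6 and z != 10
Before assert 3*j - 4 = 3*v + 2*v + 9 and 3*z - 3 <= j: 3*j = 5*v + 13 and 3*z <= j + 3 and z = -6 and z != 10
The weakest precondition is 3*j = 5*v + 13 and 3*z <= j + 3 and z = -6 and z != 10.
Check whether 3*j = 5*v + 13 and 3*z <= j + 7 and z = -6 and z != 10 implies it.
Countermodel: at the initial state j = -24, v = -17, z = -6, the precondition holds but the weakest precondition fails.
Answer: invalid


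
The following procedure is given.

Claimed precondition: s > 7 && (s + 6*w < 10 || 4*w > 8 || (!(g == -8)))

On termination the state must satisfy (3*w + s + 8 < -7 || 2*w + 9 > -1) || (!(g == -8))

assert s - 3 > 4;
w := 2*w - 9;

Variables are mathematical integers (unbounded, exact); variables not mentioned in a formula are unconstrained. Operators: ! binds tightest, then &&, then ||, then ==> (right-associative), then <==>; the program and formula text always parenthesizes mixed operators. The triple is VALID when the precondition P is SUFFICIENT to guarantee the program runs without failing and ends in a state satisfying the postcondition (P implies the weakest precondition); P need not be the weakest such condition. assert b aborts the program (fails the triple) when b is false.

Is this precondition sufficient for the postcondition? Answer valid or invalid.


Working backward. After the program, the postcondition (3*w + s + 8 < -7 || 2*w + 9 > -1) || (!(g == -8)) must hold; in canonical form it is s + 3*w < -15 || 2*w > -10 || (!(g == -8)).
Before w := 2*w - 9: s + 6*w < 12 || 4*w > 8 || (!(g == -8))
Before assert s - 3 > 4: s > 7 && (s + 6*w < 12 || 4*w > 8 || (!(g == -8)))
The weakest precondition is s > 7 && (s + 6*w < 12 || 4*w > 8 || (!(g == -8))).
Check whether s > 7 && (s + 6*w < 10 || 4*w > 8 || (!(g == -8))) implies it.
Every state satisfying the precondition satisfies the weakest precondition: the implication holds.
Answer: valid


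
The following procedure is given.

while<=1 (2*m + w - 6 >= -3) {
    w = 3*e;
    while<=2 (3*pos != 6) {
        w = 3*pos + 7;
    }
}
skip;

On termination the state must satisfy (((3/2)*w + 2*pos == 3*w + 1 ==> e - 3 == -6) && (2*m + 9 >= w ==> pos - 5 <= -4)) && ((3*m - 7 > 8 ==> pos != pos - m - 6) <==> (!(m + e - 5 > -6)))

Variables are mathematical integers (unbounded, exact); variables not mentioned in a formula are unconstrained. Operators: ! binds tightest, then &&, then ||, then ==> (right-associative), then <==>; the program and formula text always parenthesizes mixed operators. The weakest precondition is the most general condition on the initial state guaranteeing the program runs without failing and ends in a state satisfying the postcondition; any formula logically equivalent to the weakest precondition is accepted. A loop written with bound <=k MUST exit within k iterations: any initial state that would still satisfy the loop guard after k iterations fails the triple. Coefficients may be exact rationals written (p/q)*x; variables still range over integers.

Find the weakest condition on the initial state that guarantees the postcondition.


Working backward. After the program, the postcondition (((3/2)*w + 2*pos == 3*w + 1 ==> e - 3 == -6) && (2*m + 9 >= w ==> pos - 5 <= -4)) && ((3*m - 7 > 8 ==> pos != pos - m - 6) <==> (!(m + e - 5 > -6))) must hold; in canonical form it is (2*pos == (3/2)*w + 1 ==> e == -3) && (2*m >= w - 9 ==> pos <= 1) && ((3*m > 15 ==> m != -6) <==> (!(e + m > -1))).
Before skip: (2*pos == (3/2)*w + 1 ==> e == -3) && (2*m >= w - 9 ==> pos <= 1) && ((3*m > 15 ==> m != -6) <==> (!(e + m > -1)))
Before the loop (bound <=1), unroll the exhaustion recursion (WP_0 = exit-now case; WP_j = one more guarded iteration, up to j = 1):
  WP_0: (!(2*m + w >= 3)) && (2*pos == (3/2)*w + 1 ==> e == -3) && (2*m >= w - 9 ==> pos <= 1) && ((3*m > 15 ==> m != -6) <==> (!(e + m > -1)))
  WP_1: (2*m + w >= 3 ==> ((3*pos != 6 ==> ((3*pos != 6 ==> ((!(3*pos != 6)) && (!(2*m + 3*pos >= -4)) && ((5/2)*pos == -23/2 ==> e == -3) && (2*m >= 3*pos - 2 ==> pos <= 1) && ((3*m > 15 ==> m != -6) <==> (!(e + m > -1))))) && ((!(3*pos != 6)) ==> ((!(2*m + 3*pos >= -4)) && ((5/2)*pos == -23/2 ==> e == -3) && (2*m >= 3*pos - 2 ==> pos <= 1) && ((3*m > 15 ==> m != -6) <==> (!(e + m > -1))))))) && ((!(3*pos != 6)) ==> ((!(3*e + 2*m >= 3)) && (2*pos == (9/2)*e + 1 ==> e == -3) && (2*m >= 3*e - 9 ==> pos <= 1) && ((3*m > 15 ==> m != -6) <==> (!(e + m > -1))))))) && ((!(2*m + w >= 3)) ==> ((2*pos == (3/2)*w + 1 ==> e == -3) && (2*m >= w - 9 ==> pos <= 1) && ((3*m > 15 ==> m != -6) <==> (!(e + m > -1)))))
So before the loop: (2*m + w >= 3 ==> ((3*pos != 6 ==> ((3*pos != 6 ==> ((!(3*pos != 6)) && (!(2*m + 3*pos >= -4)) && ((5/2)*pos == -23/2 ==> e == -3) && (2*m >= 3*pos - 2 ==> pos <= 1) && ((3*m > 15 ==> m != -6) <==> (!(e + m > -1))))) && ((!(3*pos != 6)) ==> ((!(2*m + 3*pos >= -4)) && ((5/2)*pos == -23/2 ==> e == -3) && (2*m >= 3*pos - 2 ==> pos <= 1) && ((3*m > 15 ==> m != -6) <==> (!(e + m > -1))))))) && ((!(3*pos != 6)) ==> ((!(3*e + 2*m >= 3)) && (2*pos == (9/2)*e + 1 ==> e == -3) && (2*m >= 3*e - 9 ==> pos <= 1) && ((3*m > 15 ==> m != -6) <==> (!(e + m > -1))))))) && ((!(2*m + w >= 3)) ==> ((2*pos == (3/2)*w + 1 ==> e == -3) && (2*m >= w - 9 ==> pos <= 1) && ((3*m > 15 ==> m != -6) <==> (!(e + m > -1)))))
Answer: WP = (2*m + w >= 3 ==> ((3*pos != 6 ==> ((3*pos != 6 ==> ((!(3*pos != 6)) && (!(2*m + 3*pos >= -4)) && ((5/2)*pos == -23/2 ==> e == -3) && (2*m >= 3*pos - 2 ==> pos <= 1) && ((3*m > 15 ==> m != -6) <==> (!(e + m > -1))))) && ((!(3*pos != 6)) ==> ((!(2*m + 3*pos >= -4)) && ((5/2)*pos == -23/2 ==> e == -3) && (2*m >= 3*pos - 2 ==> pos <= 1) && ((3*m > 15 ==> m != -6) <==> (!(e + m > -1))))))) && ((!(3*pos != 6)) ==> ((!(3*e + 2*m >= 3)) && (2*pos == (9/2)*e + 1 ==> e == -3) && (2*m >= 3*e - 9 ==> pos <= 1) && ((3*m > 15 ==> m != -6) <==> (!(e + m > -1))))))) && ((!(2*m + w >= 3)) ==> ((2*pos == (3/2)*w + 1 ==> e == -3) && (2*m >= w - 9 ==> pos <= 1) && ((3*m > 15 ==> m != -6) <==> (!(e + m > -1)))))


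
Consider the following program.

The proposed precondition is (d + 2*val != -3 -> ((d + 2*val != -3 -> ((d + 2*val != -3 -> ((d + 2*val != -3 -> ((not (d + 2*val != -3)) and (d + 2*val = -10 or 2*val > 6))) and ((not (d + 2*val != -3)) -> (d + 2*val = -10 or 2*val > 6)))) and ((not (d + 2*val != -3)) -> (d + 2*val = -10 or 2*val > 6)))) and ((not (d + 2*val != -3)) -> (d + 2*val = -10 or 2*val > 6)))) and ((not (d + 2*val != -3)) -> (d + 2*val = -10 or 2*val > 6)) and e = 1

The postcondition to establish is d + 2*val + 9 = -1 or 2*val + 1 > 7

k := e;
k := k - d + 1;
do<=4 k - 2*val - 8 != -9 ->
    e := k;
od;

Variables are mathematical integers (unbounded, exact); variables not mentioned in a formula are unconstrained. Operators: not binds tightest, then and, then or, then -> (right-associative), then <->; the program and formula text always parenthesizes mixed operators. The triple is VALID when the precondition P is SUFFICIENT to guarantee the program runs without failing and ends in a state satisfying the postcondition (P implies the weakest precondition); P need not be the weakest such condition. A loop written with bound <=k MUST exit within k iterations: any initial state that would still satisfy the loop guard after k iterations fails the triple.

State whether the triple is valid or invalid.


Working backward. After the program, the postcondition d + 2*val + 9 = -1 or 2*val + 1 > 7 must hold; in canonical form it is d + 2*val = -10 or 2*val > 6.
Before the loop (bound <=4), unroll the exhaustion recursion (WP_0 = exit-now case; WP_j = one more guarded iteration, up to j = 4):
  WP_0: (not (k != 2*val - 1)) and (d + 2*val = -10 or 2*val > 6)
  WP_1: (k != 2*val - 1 -> ((not (k != 2*val - 1)) and (d + 2*val = -10 or 2*val > 6))) and ((not (k != 2*val - 1)) -> (d + 2*val = -10 or 2*val > 6))
  WP_2: (k != 2*val - 1 -> ((k != 2*val - 1 -> ((not (k != 2*val - 1)) and (d + 2*val = -10 or 2*val > 6))) and ((not (k != 2*val - 1)) -> (d + 2*val = -10 or 2*val > 6)))) and ((not (k != 2*val - 1)) -> (d + 2*val = -10 or 2*val > 6))
  WP_3: (k != 2*val - 1 -> ((k != 2*val - 1 -> ((k != 2*val - 1 -> ((not (k != 2*val - 1)) and (d + 2*val = -10 or 2*val > 6))) and ((not (k != 2*val - 1)) -> (d + 2*val = -10 or 2*val > 6)))) and ((not (k != 2*val - 1)) -> (d + 2*val = -10 or 2*val > 6)))) and ((not (k != 2*val - 1)) -> (d + 2*val = -10 or 2*val > 6))
  WP_4: (k != 2*val - 1 -> ((k != 2*val - 1 -> ((k != 2*val - 1 -> ((k != 2*val - 1 -> ((not (k != 2*val - 1)) and (d + 2*val = -10 or 2*val > 6))) and ((not (k != 2*val - 1)) -> (d + 2*val = -10 or 2*val > 6)))) and ((not (k != 2*val - 1)) -> (d + 2*val = -10 or 2*val > 6)))) and ((not (k != 2*val - 1)) -> (d + 2*val = -10 or 2*val > 6)))) and ((not (k != 2*val - 1)) -> (d + 2*val = -10 or 2*val > 6))
So before the loop: (k != 2*val - 1 -> ((k != 2*val - 1 -> ((k != 2*val - 1 -> ((k != 2*val - 1 -> ((not (k != 2*val - 1)) and (d + 2*val = -10 or 2*val > 6))) and ((not (k != 2*val - 1)) -> (d + 2*val = -10 or 2*val > 6)))) and ((not (k != 2*val - 1)) -> (d + 2*val = -10 or 2*val > 6)))) and ((not (k != 2*val - 1)) -> (d + 2*val = -10 or 2*val > 6)))) and ((not (k != 2*val - 1)) -> (d + 2*val = -10 or 2*val > 6))
Before k := k - d + 1: (k != d + 2*val - 2 -> ((k != d + 2*val - 2 -> ((k != d + 2*val - 2 -> ((k != d + 2*val - 2 -> ((not (k != d + 2*val - 2)) and (d + 2*val = -10 or 2*val > 6))) and ((not (k != d + 2*val - 2)) -> (d + 2*val = -10 or 2*val > 6)))) and ((not (k != d + 2*val - 2)) -> (d + 2*val = -10 or 2*val > 6)))) and ((not (k != d + 2*val - 2)) -> (d + 2*val = -10 or 2*val > 6)))) and ((not (k != d + 2*val - 2)) -> (d + 2*val = -10 or 2*val > 6))
Before k := e: (e != d + 2*val - 2 -> ((e != d + 2*val - 2 -> ((e != d + 2*val - 2 -> ((e != d + 2*val - 2 -> ((not (e != d + 2*val - 2)) and (d + 2*val = -10 or 2*val > 6))) and ((not (e != d + 2*val - 2)) -> (d + 2*val = -10 or 2*val > 6)))) and ((not (e != d + 2*val - 2)) -> (d + 2*val = -10 or 2*val > 6)))) and ((not (e != d + 2*val - 2)) -> (d + 2*val = -10 or 2*val > 6)))) and ((not (e != d + 2*val - 2)) -> (d + 2*val = -10 or 2*val > 6))
The weakest precondition is (e != d + 2*val - 2 -> ((e != d + 2*val - 2 -> ((e != d + 2*val - 2 -> ((e != d + 2*val - 2 -> ((not (e != d + 2*val - 2)) and (d + 2*val = -10 or 2*val > 6))) and ((not (e != d + 2*val - 2)) -> (d + 2*val = -10 or 2*val > 6)))) and ((not (e != d + 2*val - 2)) -> (d + 2*val = -10 or 2*val > 6)))) and ((not (e != d + 2*val - 2)) -> (d + 2*val = -10 or 2*val > 6)))) and ((not (e != d + 2*val - 2)) -> (d + 2*val = -10 or 2*val > 6)).
Check whether (d + 2*val != -3 -> ((d + 2*val != -3 -> ((d + 2*val != -3 -> ((d + 2*val != -3 -> ((not (d + 2*val != -3)) and (d + 2*val = -10 or 2*val > 6))) and ((not (d + 2*val != -3)) -> (d + 2*val = -10 or 2*val > 6)))) and ((not (d + 2*val != -3)) -> (d + 2*val = -10 or 2*val > 6)))) and ((not (d + 2*val != -3)) -> (d + 2*val = -10 or 2*val > 6)))) and ((not (d + 2*val != -3)) -> (d + 2*val = -10 or 2*val > 6)) and e = 1 implies it.
Countermodel: at the initial state d = -11, e = 1, val = 4, the precondition holds but the weakest precondition fails.
Answer: invalid


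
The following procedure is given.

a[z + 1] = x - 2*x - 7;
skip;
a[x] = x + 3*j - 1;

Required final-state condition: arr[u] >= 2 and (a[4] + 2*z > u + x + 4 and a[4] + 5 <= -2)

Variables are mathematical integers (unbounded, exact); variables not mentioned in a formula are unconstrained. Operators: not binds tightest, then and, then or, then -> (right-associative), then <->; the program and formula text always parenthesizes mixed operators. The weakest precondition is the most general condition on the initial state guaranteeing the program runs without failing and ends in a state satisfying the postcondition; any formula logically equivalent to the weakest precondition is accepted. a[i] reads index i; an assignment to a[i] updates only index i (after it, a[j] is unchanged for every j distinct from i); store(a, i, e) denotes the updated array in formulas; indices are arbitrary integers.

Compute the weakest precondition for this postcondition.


Working backward. After the program, the postcondition arr[u] >= 2 and (a[4] + 2*z > u + x + 4 and a[4] + 5 <= -2) must hold; in canonical form it is arr[u] >= 2 and a[4] + 2*z > u + x + 4 and a[4] <= -7.
Before a[x] := x + 3*j - 1: arr[u] >= 2 and store(a, x, 3*j + x - 1)[4] + 2*z > u + x + 4 and store(a, x, 3*j + x - 1)[4] <= -7
Before skip: arr[u] >= 2 and store(a, x, 3*j + x - 1)[4] + 2*z > u + x + 4 and store(a, x, 3*j + x - 1)[4] <= -7
Before a[z + 1] := x - 2*x - 7: arr[u] >= 2 and store(store(a, z + 1, -x - 7), x, 3*j + x - 1)[4] + 2*z > u + x + 4 and store(store(a, z + 1, -x - 7), x, 3*j + x - 1)[4] <= -7
Answer: WP = arr[u] >= 2 and store(store(a, z + 1, -x - 7), x, 3*j + x - 1)[4] + 2*z > u + x + 4 and store(store(a, z + 1, -x - 7), x, 3*j + x - 1)[4] <= -7


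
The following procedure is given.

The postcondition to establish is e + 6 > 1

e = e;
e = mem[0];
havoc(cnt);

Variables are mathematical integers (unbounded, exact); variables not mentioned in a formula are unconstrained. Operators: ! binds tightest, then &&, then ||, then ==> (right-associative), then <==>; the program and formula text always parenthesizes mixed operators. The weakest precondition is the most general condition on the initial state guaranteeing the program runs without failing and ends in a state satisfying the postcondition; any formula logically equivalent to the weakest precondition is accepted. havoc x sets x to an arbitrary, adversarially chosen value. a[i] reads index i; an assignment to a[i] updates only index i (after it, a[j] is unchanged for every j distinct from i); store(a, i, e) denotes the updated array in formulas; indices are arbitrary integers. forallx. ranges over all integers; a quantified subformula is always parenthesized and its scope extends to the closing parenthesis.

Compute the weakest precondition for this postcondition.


Working backward. After the program, the postcondition e + 6 > 1 must hold; in canonical form it is e > -5.
Before havoc cnt: e > -5
Before e := mem[0]: mem[0] > -5
Before e := e: mem[0] > -5
Answer: WP = mem[0] > -5


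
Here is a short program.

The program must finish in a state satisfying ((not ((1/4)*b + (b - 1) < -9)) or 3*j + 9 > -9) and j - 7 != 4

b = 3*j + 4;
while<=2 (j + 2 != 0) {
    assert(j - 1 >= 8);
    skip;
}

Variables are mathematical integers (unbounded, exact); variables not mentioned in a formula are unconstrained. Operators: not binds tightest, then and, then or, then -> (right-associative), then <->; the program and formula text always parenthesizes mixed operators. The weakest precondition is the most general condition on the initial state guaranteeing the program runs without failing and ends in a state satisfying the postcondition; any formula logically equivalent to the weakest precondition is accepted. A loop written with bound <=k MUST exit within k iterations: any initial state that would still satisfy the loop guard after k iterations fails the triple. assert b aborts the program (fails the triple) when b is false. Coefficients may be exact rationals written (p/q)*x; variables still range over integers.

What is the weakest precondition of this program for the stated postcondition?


Working backward. After the program, the postcondition ((not ((1/4)*b + (b - 1) < -9)) or 3*j + 9 > -9) and j - 7 != 4 must hold; in canonical form it is ((not ((5/4)*b < -8)) or 3*j > -18) and j != 11.
Before the loop (bound <=2), unroll the exhaustion recursion (WP_0 = exit-now case; WP_j = one more guarded iteration, up to j = 2):
  WP_0: (not (j != -2)) and ((not ((5/4)*b < -8)) or 3*j > -18) and j != 11
  WP_1: (j != -2 -> (j >= 9 and (not (j != -2)) and ((not ((5/4)*b < -8)) or 3*j > -18) and j != 11)) and ((not (j != -2)) -> (((not ((5/4)*b < -8)) or 3*j > -18) and j != 11))
  WP_2: (j != -2 -> (j >= 9 and (j != -2 -> (j >= 9 and (not (j != -2)) and ((not ((5/4)*b < -8)) or 3*j > -18) and j != 11)) and ((not (j != -2)) -> (((not ((5/4)*b < -8)) or 3*j > -18) and j != 11)))) and ((not (j != -2)) -> (((not ((5/4)*b < -8)) or 3*j > -18) and j != 11))
So before the loop: (j != -2 -> (j >= 9 and (j != -2 -> (j >= 9 and (not (j != -2)) and ((not ((5/4)*b < -8)) or 3*j > -18) and j != 11)) and ((not (j != -2)) -> (((not ((5/4)*b < -8)) or 3*j > -18) and j != 11)))) and ((not (j != -2)) -> (((not ((5/4)*b < -8)) or 3*j > -18) and j != 11))
Before b := 3*j + 4: (j != -2 -> (j >= 9 and (j != -2 -> (j >= 9 and (not (j != -2)) and ((not ((15/4)*j < -13)) or 3*j > -18) and j != 11)) and ((not (j != -2)) -> (((not ((15/4)*j < -13)) or 3*j > -18) and j != 11)))) and ((not (j != -2)) -> (((not ((15/4)*j < -13)) or 3*j > -18) and j != 11))
Answer: WP = (j != -2 -> (j >= 9 and (j != -2 -> (j >= 9 and (not (j != -2)) and ((not ((15/4)*j < -13)) or 3*j > -18) and j != 11)) and ((not (j != -2)) -> (((not ((15/4)*j < -13)) or 3*j > -18) and j != 11)))) and ((not (j != -2)) -> (((not ((15/4)*j < -13)) or 3*j > -18) and j != 11))


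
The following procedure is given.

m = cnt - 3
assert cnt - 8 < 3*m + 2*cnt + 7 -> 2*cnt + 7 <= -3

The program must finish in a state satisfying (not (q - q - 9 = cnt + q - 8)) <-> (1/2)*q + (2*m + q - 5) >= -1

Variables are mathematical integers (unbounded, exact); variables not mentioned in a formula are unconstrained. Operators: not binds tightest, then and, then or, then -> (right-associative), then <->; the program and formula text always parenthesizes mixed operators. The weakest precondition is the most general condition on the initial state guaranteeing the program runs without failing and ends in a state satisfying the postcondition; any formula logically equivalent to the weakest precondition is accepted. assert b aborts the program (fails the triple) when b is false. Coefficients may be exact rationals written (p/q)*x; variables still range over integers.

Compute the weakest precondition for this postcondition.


Working backward. After the program, the postcondition (not (q - q - 9 = cnt + q - 8)) <-> (1/2)*q + (2*m + q - 5) >= -1 must hold; in canonical form it is (not (cnt + q = -1)) <-> 2*m + (3/2)*q >= 4.
Before assert cnt - 8 < 3*m + 2*cnt + 7 -> 2*cnt + 7 <= -3: (cnt + 3*m > -15 -> 2*cnt <= -10) and ((not (cnt + q = -1)) <-> 2*m + (3/2)*q >= 4)
Before m := cnt - 3: (4*cnt > -6 -> 2*cnt <= -10) and ((not (cnt + q = -1)) <-> 2*cnt + (3/2)*q >= 10)
Answer: WP = (4*cnt > -6 -> 2*cnt <= -10) and ((not (cnt + q = -1)) <-> 2*cnt + (3/2)*q >= 10)


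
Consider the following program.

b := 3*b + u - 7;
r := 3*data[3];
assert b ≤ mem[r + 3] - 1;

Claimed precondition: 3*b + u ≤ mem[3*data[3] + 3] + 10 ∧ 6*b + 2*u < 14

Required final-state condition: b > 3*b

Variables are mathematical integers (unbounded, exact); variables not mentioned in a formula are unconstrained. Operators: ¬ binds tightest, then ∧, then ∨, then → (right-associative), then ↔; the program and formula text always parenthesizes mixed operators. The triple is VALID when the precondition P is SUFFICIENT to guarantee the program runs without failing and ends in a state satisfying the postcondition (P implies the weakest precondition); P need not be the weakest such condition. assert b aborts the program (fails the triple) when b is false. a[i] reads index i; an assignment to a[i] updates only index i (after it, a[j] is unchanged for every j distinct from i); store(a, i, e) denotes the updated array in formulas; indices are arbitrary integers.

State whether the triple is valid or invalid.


Working backward. After the program, the postcondition b > 3*b must hold; in canonical form it is 2*b < 0.
Before assert b ≤ mem[r + 3] - 1: b ≤ mem[r + 3] - 1 ∧ 2*b < 0
Before r := 3*data[3]: b ≤ mem[3*data[3] + 3] - 1 ∧ 2*b < 0
Before b := 3*b + u - 7: 3*b + u ≤ mem[3*data[3] + 3] + 6 ∧ 6*b + 2*u < 14
The weakest precondition is 3*b + u ≤ mem[3*data[3] + 3] + 6 ∧ 6*b + 2*u < 14.
Check whether 3*b + u ≤ mem[3*data[3] + 3] + 10 ∧ 6*b + 2*u < 14 implies it.
Countermodel: at the initial state b = 0, data = {[3] = 0, elsewhere 0}, mem = {[3] = -7, elsewhere -7}, u = 0, the precondition holds but the weakest precondition fails.
Answer: invalid


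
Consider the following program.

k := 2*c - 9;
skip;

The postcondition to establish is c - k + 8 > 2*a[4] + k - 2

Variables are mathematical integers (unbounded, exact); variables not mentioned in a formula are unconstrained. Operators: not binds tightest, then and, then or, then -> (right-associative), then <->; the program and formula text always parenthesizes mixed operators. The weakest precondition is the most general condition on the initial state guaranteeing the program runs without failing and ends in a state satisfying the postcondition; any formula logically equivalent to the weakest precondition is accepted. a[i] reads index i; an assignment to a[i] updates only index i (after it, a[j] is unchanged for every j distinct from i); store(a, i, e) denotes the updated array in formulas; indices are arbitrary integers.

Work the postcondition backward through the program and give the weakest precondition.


Working backward. After the program, the postcondition c - k + 8 > 2*a[4] + k - 2 must hold; in canonical form it is c > 2*a[4] + 2*k - 10.
Before skip: c > 2*a[4] + 2*k - 10
Before k := 2*c - 9: 2*a[4] + 3*c < 28
Answer: WP = 2*a[4] + 3*c < 28


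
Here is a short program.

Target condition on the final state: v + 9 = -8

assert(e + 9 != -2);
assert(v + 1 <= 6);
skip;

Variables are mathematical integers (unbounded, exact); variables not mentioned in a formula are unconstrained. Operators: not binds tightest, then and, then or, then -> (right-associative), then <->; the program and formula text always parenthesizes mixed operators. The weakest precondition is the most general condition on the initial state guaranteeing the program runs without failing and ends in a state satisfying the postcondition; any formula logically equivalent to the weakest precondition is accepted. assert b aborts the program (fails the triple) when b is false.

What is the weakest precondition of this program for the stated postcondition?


Working backward. After the program, the postcondition v + 9 = -8 must hold; in canonical form it is v = -17.
Before skip: v = -17
Before assert v + 1 <= 6: v <= 5 and v = -17
Before assert e + 9 != -2: e != -11 and v <= 5 and v = -17
Answer: WP = e != -11 and v <= 5 and v = -17


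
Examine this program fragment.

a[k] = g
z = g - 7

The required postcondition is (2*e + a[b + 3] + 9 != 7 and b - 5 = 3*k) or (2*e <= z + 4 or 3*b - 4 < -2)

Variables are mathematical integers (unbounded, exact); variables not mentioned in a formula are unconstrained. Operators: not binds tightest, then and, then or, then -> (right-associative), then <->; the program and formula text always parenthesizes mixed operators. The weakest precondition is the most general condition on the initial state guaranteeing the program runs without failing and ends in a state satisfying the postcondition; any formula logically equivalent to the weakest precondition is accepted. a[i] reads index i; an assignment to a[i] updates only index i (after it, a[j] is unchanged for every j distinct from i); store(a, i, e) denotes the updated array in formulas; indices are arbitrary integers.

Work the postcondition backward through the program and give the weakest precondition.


Working backward. After the program, the postcondition (2*e + a[b + 3] + 9 != 7 and b - 5 = 3*k) or (2*e <= z + 4 or 3*b - 4 < -2) must hold; in canonical form it is (a[b + 3] + 2*e != -2 and b = 3*k + 5) or 2*e <= z + 4 or 3*b < 2.
Before z := g - 7: (a[b + 3] + 2*e != -2 and b = 3*k + 5) or 2*e <= g - 3 or 3*b < 2
Before a[k] := g: (store(a, k, g)[b + 3] + 2*e != -2 and b = 3*k + 5) or 2*e <= g - 3 or 3*b < 2
Answer: WP = (store(a, k, g)[b + 3] + 2*e != -2 and b = 3*k + 5) or 2*e <= g - 3 or 3*b < 2


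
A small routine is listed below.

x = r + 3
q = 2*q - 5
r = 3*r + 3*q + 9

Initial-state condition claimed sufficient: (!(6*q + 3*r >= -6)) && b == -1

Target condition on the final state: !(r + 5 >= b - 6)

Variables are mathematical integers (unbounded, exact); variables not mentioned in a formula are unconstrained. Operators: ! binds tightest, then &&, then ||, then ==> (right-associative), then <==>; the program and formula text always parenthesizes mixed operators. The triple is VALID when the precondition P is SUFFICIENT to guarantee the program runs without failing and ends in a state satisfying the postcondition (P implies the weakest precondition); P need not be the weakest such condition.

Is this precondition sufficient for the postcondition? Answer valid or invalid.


Working backward. After the program, the postcondition !(r + 5 >= b - 6) must hold; in canonical form it is !(r >= b - 11).
Before r := 3*r + 3*q + 9: !(3*q + 3*r >= b - 20)
Before q := 2*q - 5: !(6*q + 3*r >= b - 5)
Before x := r + 3: !(6*q + 3*r >= b - 5)
The weakest precondition is !(6*q + 3*r >= b - 5).
Check whether (!(6*q + 3*r >= -6)) && b == -1 implies it.
Every state satisfying the precondition satisfies the weakest precondition: the implication holds.
Answer: valid


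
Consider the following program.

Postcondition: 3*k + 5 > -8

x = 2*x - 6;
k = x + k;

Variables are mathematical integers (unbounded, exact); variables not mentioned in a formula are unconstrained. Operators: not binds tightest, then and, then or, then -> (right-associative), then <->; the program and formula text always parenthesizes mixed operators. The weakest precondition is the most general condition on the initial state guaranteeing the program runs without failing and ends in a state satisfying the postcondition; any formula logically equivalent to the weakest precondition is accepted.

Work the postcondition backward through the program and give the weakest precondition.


Working backward. After the program, the postcondition 3*k + 5 > -8 must hold; in canonical form it is 3*k > -13.
Before k := x + k: 3*k + 3*x > -13
Before x := 2*x - 6: 3*k + 6*x > 5
Answer: WP = 3*k + 6*x > 5


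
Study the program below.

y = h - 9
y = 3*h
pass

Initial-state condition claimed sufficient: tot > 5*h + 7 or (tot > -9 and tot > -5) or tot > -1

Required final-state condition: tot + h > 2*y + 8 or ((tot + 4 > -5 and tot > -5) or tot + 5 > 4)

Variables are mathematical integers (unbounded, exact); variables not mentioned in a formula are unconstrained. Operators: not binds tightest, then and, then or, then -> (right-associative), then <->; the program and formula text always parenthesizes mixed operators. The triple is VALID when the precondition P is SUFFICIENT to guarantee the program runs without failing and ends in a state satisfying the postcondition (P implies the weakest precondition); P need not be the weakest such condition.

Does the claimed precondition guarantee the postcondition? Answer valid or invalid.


Working backward. After the program, the postcondition tot + h > 2*y + 8 or ((tot + 4 > -5 and tot > -5) or tot + 5 > 4) must hold; in canonical form it is h + tot > 2*y + 8 or (tot > -9 and tot > -5) or tot > -1.
Before skip: h + tot > 2*y + 8 or (tot > -9 and tot > -5) or tot > -1
Before y := 3*h: tot > 5*h + 8 or (tot > -9 and tot > -5) or tot > -1
Before y := h - 9: tot > 5*h + 8 or (tot > -9 and tot > -5) or tot > -1
The weakest precondition is tot > 5*h + 8 or (tot > -9 and tot > -5) or tot > -1.
Check whether tot > 5*h + 7 or (tot > -9 and tot > -5) or tot > -1 implies it.
Countermodel: at the initial state h = -3, tot = -7, the precondition holds but the weakest precondition fails.
Answer: invalid


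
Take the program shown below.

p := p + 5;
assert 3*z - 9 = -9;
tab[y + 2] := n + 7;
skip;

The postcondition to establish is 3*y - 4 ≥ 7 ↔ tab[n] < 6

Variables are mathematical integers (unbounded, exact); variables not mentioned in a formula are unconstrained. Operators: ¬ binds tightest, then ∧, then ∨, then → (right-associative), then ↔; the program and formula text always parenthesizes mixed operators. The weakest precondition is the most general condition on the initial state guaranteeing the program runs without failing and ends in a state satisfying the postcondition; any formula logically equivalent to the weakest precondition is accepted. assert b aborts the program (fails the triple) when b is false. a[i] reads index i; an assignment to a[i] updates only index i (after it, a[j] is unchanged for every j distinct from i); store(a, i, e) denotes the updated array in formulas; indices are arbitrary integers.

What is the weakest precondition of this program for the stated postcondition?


Working backward. After the program, the postcondition 3*y - 4 ≥ 7 ↔ tab[n] < 6 must hold; in canonical form it is 3*y ≥ 11 ↔ tab[n] < 6.
Before skip: 3*y ≥ 11 ↔ tab[n] < 6
Before tab[y + 2] := n + 7: 3*y ≥ 11 ↔ store(tab, y + 2, n + 7)[n] < 6
Before assert 3*z - 9 = -9: 3*z = 0 ∧ (3*y ≥ 11 ↔ store(tab, y + 2, n + 7)[n] < 6)
Before p := p + 5: 3*z = 0 ∧ (3*y ≥ 11 ↔ store(tab, y + 2, n + 7)[n] < 6)
Answer: WP = 3*z = 0 ∧ (3*y ≥ 11 ↔ store(tab, y + 2, n + 7)[n] < 6)


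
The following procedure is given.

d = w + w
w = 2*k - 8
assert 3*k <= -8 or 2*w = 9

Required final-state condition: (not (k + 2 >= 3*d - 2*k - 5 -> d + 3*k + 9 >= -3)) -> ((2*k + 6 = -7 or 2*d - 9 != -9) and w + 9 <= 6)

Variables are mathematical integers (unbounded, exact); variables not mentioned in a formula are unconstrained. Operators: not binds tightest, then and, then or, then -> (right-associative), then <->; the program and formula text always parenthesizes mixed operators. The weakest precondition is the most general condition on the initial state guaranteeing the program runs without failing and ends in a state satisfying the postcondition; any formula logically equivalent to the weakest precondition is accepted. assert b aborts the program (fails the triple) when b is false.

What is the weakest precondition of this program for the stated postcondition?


Working backward. After the program, the postcondition (not (k + 2 >= 3*d - 2*k - 5 -> d + 3*k + 9 >= -3)) -> ((2*k + 6 = -7 or 2*d - 9 != -9) and w + 9 <= 6) must hold; in canonical form it is (not (3*k >= 3*d - 7 -> d + 3*k >= -12)) -> ((2*k = -13 or 2*d != 0) and w <= -3).
Before assert 3*k <= -8 or 2*w = 9: (3*k <= -8 or 2*w = 9) and ((not (3*k >= 3*d - 7 -> d + 3*k >= -12)) -> ((2*k = -13 or 2*d != 0) and w <= -3))
Before w := 2*k - 8: (3*k <= -8 or 4*k = 25) and ((not (3*k >= 3*d - 7 -> d + 3*k >= -12)) -> ((2*k = -13 or 2*d != 0) and 2*k <= 5))
Before d := w + w: (3*k <= -8 or 4*k = 25) and ((not (3*k >= 6*w - 7 -> 3*k + 2*w >= -12)) -> ((2*k = -13 or 4*w != 0) and 2*k <= 5))
Answer: WP = (3*k <= -8 or 4*k = 25) and ((not (3*k >= 6*w - 7 -> 3*k + 2*w >= -12)) -> ((2*k = -13 or 4*w != 0) and 2*k <= 5))


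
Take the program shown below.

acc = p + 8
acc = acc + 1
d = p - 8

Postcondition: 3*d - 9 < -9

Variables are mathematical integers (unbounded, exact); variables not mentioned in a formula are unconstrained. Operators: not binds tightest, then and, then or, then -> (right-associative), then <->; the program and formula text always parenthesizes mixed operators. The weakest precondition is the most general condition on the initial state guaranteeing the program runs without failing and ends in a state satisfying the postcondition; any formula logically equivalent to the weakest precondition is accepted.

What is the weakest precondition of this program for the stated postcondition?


Working backward. After the program, the postcondition 3*d - 9 < -9 must hold; in canonical form it is 3*d < 0.
Before d := p - 8: 3*p < 24
Before acc := acc + 1: 3*p < 24
Before acc := p + 8: 3*p < 24
Answer: WP = 3*p < 24


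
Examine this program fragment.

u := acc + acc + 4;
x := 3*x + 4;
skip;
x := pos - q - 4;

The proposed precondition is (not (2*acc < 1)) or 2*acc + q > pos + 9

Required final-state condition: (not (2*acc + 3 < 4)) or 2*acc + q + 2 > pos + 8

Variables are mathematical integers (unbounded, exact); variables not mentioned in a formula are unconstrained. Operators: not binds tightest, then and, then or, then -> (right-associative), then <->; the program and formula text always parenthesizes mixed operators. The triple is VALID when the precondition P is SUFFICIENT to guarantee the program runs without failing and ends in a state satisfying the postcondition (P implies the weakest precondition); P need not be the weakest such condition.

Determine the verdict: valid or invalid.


Working backward. After the program, the postcondition (not (2*acc + 3 < 4)) or 2*acc + q + 2 > pos + 8 must hold; in canonical form it is (not (2*acc < 1)) or 2*acc + q > pos + 6.
Before x := pos - q - 4: (not (2*acc < 1)) or 2*acc + q > pos + 6
Before skip: (not (2*acc < 1)) or 2*acc + q > pos + 6
Before x := 3*x + 4: (not (2*acc < 1)) or 2*acc + q > pos + 6
Before u := acc + acc + 4: (not (2*acc < 1)) or 2*acc + q > pos + 6
The weakest precondition is (not (2*acc < 1)) or 2*acc + q > pos + 6.
Check whether (not (2*acc < 1)) or 2*acc + q > pos + 9 implies it.
Every state satisfying the precondition satisfies the weakest precondition: the implication holds.
Answer: valid


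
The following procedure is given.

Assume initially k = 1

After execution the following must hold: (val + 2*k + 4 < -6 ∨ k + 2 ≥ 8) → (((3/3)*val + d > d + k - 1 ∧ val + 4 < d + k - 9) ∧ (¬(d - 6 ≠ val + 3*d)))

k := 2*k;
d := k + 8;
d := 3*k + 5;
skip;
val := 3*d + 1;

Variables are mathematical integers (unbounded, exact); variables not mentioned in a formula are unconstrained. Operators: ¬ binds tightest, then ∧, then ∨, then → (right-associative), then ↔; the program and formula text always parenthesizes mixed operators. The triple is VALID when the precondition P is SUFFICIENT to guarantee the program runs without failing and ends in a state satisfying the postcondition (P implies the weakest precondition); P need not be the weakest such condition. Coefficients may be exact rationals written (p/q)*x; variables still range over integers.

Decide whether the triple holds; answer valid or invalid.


Working backward. After the program, the postcondition (val + 2*k + 4 < -6 ∨ k + 2 ≥ 8) → (((3/3)*val + d > d + k - 1 ∧ val + 4 < d + k - 9) ∧ (¬(d - 6 ≠ val + 3*d))) must hold; in canonical form it is (2*k + val < -10 ∨ k ≥ 6) → (val > k - 1 ∧ val < d + k - 13 ∧ (¬(2*d + val ≠ -6))).
Before val := 3*d + 1: (3*d + 2*k < -11 ∨ k ≥ 6) → (3*d > k - 2 ∧ 2*d < k - 14 ∧ (¬(5*d ≠ -7)))
Before skip: (3*d + 2*k < -11 ∨ k ≥ 6) → (3*d > k - 2 ∧ 2*d < k - 14 ∧ (¬(5*d ≠ -7)))
Before d := 3*k + 5: (11*k < -26 ∨ k ≥ 6) → (8*k > -17 ∧ 5*k < -24 ∧ (¬(15*k ≠ -32)))
Before d := k + 8: (11*k < -26 ∨ k ≥ 6) → (8*k > -17 ∧ 5*k < -24 ∧ (¬(15*k ≠ -32)))
Before k := 2*k: (22*k < -26 ∨ 2*k ≥ 6) → (16*k > -17 ∧ 10*k < -24 ∧ (¬(30*k ≠ -32)))
The weakest precondition is (22*k < -26 ∨ 2*k ≥ 6) → (16*k > -17 ∧ 10*k < -24 ∧ (¬(30*k ≠ -32))).
Check whether k = 1 implies it.
Every state satisfying the precondition satisfies the weakest precondition: the implication holds.
Answer: valid


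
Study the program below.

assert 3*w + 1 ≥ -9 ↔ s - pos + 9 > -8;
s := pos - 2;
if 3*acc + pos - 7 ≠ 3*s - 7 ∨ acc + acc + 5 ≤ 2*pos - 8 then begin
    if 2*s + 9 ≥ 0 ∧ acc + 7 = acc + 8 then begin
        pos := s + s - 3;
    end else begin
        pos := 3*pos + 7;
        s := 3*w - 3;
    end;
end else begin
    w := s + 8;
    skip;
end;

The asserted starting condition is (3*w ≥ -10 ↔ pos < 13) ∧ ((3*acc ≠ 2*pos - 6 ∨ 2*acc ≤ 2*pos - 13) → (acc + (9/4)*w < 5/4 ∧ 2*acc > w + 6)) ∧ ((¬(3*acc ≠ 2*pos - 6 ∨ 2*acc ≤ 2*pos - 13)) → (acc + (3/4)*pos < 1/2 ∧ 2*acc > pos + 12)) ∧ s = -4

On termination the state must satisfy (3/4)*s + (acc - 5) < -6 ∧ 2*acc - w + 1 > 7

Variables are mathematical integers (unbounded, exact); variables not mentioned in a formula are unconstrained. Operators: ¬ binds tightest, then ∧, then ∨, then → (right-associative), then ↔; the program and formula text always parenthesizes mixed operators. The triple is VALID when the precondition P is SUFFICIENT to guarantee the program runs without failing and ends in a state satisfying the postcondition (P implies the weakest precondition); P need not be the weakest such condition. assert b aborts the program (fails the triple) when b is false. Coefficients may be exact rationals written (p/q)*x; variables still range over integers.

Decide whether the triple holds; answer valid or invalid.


Working backward. After the program, the postcondition (3/4)*s + (acc - 5) < -6 ∧ 2*acc - w + 1 > 7 must hold; in canonical form it is acc + (3/4)*s < -1 ∧ 2*acc > w + 6.
Then branch requires acc + (9/4)*w < 5/4 ∧ 2*acc > w + 6; else branch requires acc + (3/4)*s < -1 ∧ 2*acc > s + 14.
Before the if: ((3*acc + pos ≠ 3*s ∨ 2*acc ≤ 2*pos - 13) → (acc + (9/4)*w < 5/4 ∧ 2*acc > w + 6)) ∧ ((¬(3*acc + pos ≠ 3*s ∨ 2*acc ≤ 2*pos - 13)) → (acc + (3/4)*s < -1 ∧ 2*acc > s + 14))
Before s := pos - 2: ((3*acc ≠ 2*pos - 6 ∨ 2*acc ≤ 2*pos - 13) → (acc + (9/4)*w < 5/4 ∧ 2*acc > w + 6)) ∧ ((¬(3*acc ≠ 2*pos - 6 ∨ 2*acc ≤ 2*pos - 13)) → (acc + (3/4)*pos < 1/2 ∧ 2*acc > pos + 12))
Before assert 3*w + 1 ≥ -9 ↔ s - pos + 9 > -8: (3*w ≥ -10 ↔ s > pos - 17) ∧ ((3*acc ≠ 2*pos - 6 ∨ 2*acc ≤ 2*pos - 13) → (acc + (9/4)*w < 5/4 ∧ 2*acc > w + 6)) ∧ ((¬(3*acc ≠ 2*pos - 6 ∨ 2*acc ≤ 2*pos - 13)) → (acc + (3/4)*pos < 1/2 ∧ 2*acc > pos + 12))
The weakest precondition is (3*w ≥ -10 ↔ s > pos - 17) ∧ ((3*acc ≠ 2*pos - 6 ∨ 2*acc ≤ 2*pos - 13) → (acc + (9/4)*w < 5/4 ∧ 2*acc > w + 6)) ∧ ((¬(3*acc ≠ 2*pos - 6 ∨ 2*acc ≤ 2*pos - 13)) → (acc + (3/4)*pos < 1/2 ∧ 2*acc > pos + 12)).
Check whether (3*w ≥ -10 ↔ pos < 13) ∧ ((3*acc ≠ 2*pos - 6 ∨ 2*acc ≤ 2*pos - 13) → (acc + (9/4)*w < 5/4 ∧ 2*acc > w + 6)) ∧ ((¬(3*acc ≠ 2*pos - 6 ∨ 2*acc ≤ 2*pos - 13)) → (acc + (3/4)*pos < 1/2 ∧ 2*acc > pos + 12)) ∧ s = -4 implies it.
Every state satisfying the precondition satisfies the weakest precondition: the implication holds.
Answer: valid
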